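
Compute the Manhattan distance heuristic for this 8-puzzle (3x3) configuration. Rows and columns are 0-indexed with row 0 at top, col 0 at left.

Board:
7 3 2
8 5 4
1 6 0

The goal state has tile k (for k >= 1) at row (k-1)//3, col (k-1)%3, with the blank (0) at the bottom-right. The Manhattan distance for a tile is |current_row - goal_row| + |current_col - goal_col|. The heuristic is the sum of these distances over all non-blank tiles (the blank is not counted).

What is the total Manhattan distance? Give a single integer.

Answer: 12

Derivation:
Tile 7: at (0,0), goal (2,0), distance |0-2|+|0-0| = 2
Tile 3: at (0,1), goal (0,2), distance |0-0|+|1-2| = 1
Tile 2: at (0,2), goal (0,1), distance |0-0|+|2-1| = 1
Tile 8: at (1,0), goal (2,1), distance |1-2|+|0-1| = 2
Tile 5: at (1,1), goal (1,1), distance |1-1|+|1-1| = 0
Tile 4: at (1,2), goal (1,0), distance |1-1|+|2-0| = 2
Tile 1: at (2,0), goal (0,0), distance |2-0|+|0-0| = 2
Tile 6: at (2,1), goal (1,2), distance |2-1|+|1-2| = 2
Sum: 2 + 1 + 1 + 2 + 0 + 2 + 2 + 2 = 12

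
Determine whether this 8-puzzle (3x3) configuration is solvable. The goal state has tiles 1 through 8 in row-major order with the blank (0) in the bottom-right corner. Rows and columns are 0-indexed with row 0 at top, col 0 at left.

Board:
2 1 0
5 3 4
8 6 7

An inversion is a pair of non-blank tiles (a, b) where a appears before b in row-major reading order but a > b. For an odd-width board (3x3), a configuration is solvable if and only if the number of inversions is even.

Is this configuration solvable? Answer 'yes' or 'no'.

Inversions (pairs i<j in row-major order where tile[i] > tile[j] > 0): 5
5 is odd, so the puzzle is not solvable.

Answer: no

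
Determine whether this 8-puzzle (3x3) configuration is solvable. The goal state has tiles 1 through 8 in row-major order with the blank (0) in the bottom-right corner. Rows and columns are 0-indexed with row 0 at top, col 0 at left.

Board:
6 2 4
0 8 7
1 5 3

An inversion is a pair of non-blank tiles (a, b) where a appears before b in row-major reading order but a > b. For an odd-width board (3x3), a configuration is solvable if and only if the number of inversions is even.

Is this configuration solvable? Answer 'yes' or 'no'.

Inversions (pairs i<j in row-major order where tile[i] > tile[j] > 0): 16
16 is even, so the puzzle is solvable.

Answer: yes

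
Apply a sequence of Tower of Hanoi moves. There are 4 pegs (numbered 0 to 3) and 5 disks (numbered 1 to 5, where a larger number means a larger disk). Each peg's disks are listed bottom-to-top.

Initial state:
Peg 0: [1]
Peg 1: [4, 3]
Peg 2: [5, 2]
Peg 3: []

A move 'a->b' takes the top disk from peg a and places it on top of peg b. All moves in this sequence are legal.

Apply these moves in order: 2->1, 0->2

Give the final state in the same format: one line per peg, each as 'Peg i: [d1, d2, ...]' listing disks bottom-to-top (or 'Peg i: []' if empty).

After move 1 (2->1):
Peg 0: [1]
Peg 1: [4, 3, 2]
Peg 2: [5]
Peg 3: []

After move 2 (0->2):
Peg 0: []
Peg 1: [4, 3, 2]
Peg 2: [5, 1]
Peg 3: []

Answer: Peg 0: []
Peg 1: [4, 3, 2]
Peg 2: [5, 1]
Peg 3: []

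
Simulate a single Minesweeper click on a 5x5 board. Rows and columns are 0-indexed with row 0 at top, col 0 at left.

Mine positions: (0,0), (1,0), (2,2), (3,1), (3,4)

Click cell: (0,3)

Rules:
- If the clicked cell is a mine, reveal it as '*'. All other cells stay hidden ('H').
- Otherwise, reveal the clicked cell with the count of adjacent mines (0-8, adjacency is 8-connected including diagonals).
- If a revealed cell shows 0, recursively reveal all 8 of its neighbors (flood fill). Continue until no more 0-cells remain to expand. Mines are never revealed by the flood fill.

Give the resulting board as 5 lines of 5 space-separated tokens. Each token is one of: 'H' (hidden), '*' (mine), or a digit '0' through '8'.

H 2 0 0 0
H 3 1 1 0
H H H 2 1
H H H H H
H H H H H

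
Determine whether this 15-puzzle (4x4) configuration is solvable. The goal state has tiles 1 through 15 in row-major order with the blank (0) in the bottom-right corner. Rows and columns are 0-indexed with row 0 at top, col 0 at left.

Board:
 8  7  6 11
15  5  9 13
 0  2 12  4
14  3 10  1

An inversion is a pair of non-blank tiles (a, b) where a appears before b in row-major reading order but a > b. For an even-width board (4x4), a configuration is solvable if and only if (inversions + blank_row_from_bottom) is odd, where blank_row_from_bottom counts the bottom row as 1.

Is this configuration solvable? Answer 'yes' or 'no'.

Answer: yes

Derivation:
Inversions: 61
Blank is in row 2 (0-indexed from top), which is row 2 counting from the bottom (bottom = 1).
61 + 2 = 63, which is odd, so the puzzle is solvable.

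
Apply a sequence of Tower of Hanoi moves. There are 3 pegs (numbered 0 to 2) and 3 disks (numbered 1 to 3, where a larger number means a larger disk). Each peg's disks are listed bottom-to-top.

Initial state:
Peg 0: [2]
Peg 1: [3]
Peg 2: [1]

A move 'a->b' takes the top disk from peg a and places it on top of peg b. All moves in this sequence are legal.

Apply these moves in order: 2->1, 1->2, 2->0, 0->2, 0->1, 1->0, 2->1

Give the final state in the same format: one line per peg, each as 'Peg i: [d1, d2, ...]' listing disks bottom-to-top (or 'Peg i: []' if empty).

Answer: Peg 0: [2]
Peg 1: [3, 1]
Peg 2: []

Derivation:
After move 1 (2->1):
Peg 0: [2]
Peg 1: [3, 1]
Peg 2: []

After move 2 (1->2):
Peg 0: [2]
Peg 1: [3]
Peg 2: [1]

After move 3 (2->0):
Peg 0: [2, 1]
Peg 1: [3]
Peg 2: []

After move 4 (0->2):
Peg 0: [2]
Peg 1: [3]
Peg 2: [1]

After move 5 (0->1):
Peg 0: []
Peg 1: [3, 2]
Peg 2: [1]

After move 6 (1->0):
Peg 0: [2]
Peg 1: [3]
Peg 2: [1]

After move 7 (2->1):
Peg 0: [2]
Peg 1: [3, 1]
Peg 2: []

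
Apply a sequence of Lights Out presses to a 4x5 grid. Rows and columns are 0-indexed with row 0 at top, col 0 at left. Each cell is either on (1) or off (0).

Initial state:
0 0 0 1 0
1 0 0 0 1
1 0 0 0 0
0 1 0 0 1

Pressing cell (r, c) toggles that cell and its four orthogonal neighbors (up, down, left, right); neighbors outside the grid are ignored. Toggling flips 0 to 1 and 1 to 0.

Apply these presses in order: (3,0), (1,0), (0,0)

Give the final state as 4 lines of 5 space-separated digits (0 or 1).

After press 1 at (3,0):
0 0 0 1 0
1 0 0 0 1
0 0 0 0 0
1 0 0 0 1

After press 2 at (1,0):
1 0 0 1 0
0 1 0 0 1
1 0 0 0 0
1 0 0 0 1

After press 3 at (0,0):
0 1 0 1 0
1 1 0 0 1
1 0 0 0 0
1 0 0 0 1

Answer: 0 1 0 1 0
1 1 0 0 1
1 0 0 0 0
1 0 0 0 1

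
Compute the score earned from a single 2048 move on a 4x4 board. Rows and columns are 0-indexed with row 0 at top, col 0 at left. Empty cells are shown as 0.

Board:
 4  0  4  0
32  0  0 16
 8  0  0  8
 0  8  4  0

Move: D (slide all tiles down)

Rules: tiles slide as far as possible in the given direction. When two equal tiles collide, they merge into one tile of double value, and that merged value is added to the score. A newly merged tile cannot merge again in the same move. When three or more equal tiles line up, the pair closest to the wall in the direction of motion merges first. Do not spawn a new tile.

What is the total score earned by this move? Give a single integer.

Answer: 8

Derivation:
Slide down:
col 0: [4, 32, 8, 0] -> [0, 4, 32, 8]  score +0 (running 0)
col 1: [0, 0, 0, 8] -> [0, 0, 0, 8]  score +0 (running 0)
col 2: [4, 0, 0, 4] -> [0, 0, 0, 8]  score +8 (running 8)
col 3: [0, 16, 8, 0] -> [0, 0, 16, 8]  score +0 (running 8)
Board after move:
 0  0  0  0
 4  0  0  0
32  0  0 16
 8  8  8  8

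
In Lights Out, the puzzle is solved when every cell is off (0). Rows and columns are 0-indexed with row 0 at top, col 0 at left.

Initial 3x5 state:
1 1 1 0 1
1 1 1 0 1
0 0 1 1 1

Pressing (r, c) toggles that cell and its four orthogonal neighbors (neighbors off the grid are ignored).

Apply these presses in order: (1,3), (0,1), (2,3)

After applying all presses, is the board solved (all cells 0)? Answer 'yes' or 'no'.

After press 1 at (1,3):
1 1 1 1 1
1 1 0 1 0
0 0 1 0 1

After press 2 at (0,1):
0 0 0 1 1
1 0 0 1 0
0 0 1 0 1

After press 3 at (2,3):
0 0 0 1 1
1 0 0 0 0
0 0 0 1 0

Lights still on: 4

Answer: no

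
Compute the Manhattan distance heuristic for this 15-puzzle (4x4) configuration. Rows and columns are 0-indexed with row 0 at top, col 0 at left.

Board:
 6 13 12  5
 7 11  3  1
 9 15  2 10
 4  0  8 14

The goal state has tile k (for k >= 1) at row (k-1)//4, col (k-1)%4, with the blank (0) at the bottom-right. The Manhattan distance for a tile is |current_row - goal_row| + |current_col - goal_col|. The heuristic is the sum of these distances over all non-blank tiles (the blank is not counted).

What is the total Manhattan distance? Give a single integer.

Tile 6: (0,0)->(1,1) = 2
Tile 13: (0,1)->(3,0) = 4
Tile 12: (0,2)->(2,3) = 3
Tile 5: (0,3)->(1,0) = 4
Tile 7: (1,0)->(1,2) = 2
Tile 11: (1,1)->(2,2) = 2
Tile 3: (1,2)->(0,2) = 1
Tile 1: (1,3)->(0,0) = 4
Tile 9: (2,0)->(2,0) = 0
Tile 15: (2,1)->(3,2) = 2
Tile 2: (2,2)->(0,1) = 3
Tile 10: (2,3)->(2,1) = 2
Tile 4: (3,0)->(0,3) = 6
Tile 8: (3,2)->(1,3) = 3
Tile 14: (3,3)->(3,1) = 2
Sum: 2 + 4 + 3 + 4 + 2 + 2 + 1 + 4 + 0 + 2 + 3 + 2 + 6 + 3 + 2 = 40

Answer: 40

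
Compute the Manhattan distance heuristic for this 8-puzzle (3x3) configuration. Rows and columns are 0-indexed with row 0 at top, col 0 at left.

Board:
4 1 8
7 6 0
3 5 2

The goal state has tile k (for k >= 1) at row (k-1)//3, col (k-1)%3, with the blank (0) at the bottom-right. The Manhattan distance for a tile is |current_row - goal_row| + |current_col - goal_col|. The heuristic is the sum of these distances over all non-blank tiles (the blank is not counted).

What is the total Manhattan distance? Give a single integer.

Tile 4: at (0,0), goal (1,0), distance |0-1|+|0-0| = 1
Tile 1: at (0,1), goal (0,0), distance |0-0|+|1-0| = 1
Tile 8: at (0,2), goal (2,1), distance |0-2|+|2-1| = 3
Tile 7: at (1,0), goal (2,0), distance |1-2|+|0-0| = 1
Tile 6: at (1,1), goal (1,2), distance |1-1|+|1-2| = 1
Tile 3: at (2,0), goal (0,2), distance |2-0|+|0-2| = 4
Tile 5: at (2,1), goal (1,1), distance |2-1|+|1-1| = 1
Tile 2: at (2,2), goal (0,1), distance |2-0|+|2-1| = 3
Sum: 1 + 1 + 3 + 1 + 1 + 4 + 1 + 3 = 15

Answer: 15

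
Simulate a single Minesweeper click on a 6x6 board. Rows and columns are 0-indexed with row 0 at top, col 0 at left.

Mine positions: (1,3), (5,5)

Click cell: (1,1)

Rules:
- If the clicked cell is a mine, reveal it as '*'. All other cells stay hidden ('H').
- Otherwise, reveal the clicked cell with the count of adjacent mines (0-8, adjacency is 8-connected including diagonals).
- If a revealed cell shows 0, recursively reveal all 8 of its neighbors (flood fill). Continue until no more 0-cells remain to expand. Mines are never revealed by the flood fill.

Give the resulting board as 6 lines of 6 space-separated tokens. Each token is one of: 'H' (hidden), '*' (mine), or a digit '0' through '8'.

0 0 1 H 1 0
0 0 1 H 1 0
0 0 1 1 1 0
0 0 0 0 0 0
0 0 0 0 1 1
0 0 0 0 1 H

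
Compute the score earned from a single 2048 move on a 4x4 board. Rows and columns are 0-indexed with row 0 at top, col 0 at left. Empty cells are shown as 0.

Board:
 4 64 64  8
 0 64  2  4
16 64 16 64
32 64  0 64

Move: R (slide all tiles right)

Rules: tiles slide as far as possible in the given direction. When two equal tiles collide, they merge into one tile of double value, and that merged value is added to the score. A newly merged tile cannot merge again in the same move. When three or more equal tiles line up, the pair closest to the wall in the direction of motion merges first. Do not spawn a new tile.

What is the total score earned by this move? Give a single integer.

Slide right:
row 0: [4, 64, 64, 8] -> [0, 4, 128, 8]  score +128 (running 128)
row 1: [0, 64, 2, 4] -> [0, 64, 2, 4]  score +0 (running 128)
row 2: [16, 64, 16, 64] -> [16, 64, 16, 64]  score +0 (running 128)
row 3: [32, 64, 0, 64] -> [0, 0, 32, 128]  score +128 (running 256)
Board after move:
  0   4 128   8
  0  64   2   4
 16  64  16  64
  0   0  32 128

Answer: 256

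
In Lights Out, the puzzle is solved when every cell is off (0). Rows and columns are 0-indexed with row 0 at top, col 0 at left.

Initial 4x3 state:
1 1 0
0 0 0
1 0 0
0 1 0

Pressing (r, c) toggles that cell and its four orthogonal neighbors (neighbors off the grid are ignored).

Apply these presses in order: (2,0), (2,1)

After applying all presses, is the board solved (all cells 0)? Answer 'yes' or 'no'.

Answer: no

Derivation:
After press 1 at (2,0):
1 1 0
1 0 0
0 1 0
1 1 0

After press 2 at (2,1):
1 1 0
1 1 0
1 0 1
1 0 0

Lights still on: 7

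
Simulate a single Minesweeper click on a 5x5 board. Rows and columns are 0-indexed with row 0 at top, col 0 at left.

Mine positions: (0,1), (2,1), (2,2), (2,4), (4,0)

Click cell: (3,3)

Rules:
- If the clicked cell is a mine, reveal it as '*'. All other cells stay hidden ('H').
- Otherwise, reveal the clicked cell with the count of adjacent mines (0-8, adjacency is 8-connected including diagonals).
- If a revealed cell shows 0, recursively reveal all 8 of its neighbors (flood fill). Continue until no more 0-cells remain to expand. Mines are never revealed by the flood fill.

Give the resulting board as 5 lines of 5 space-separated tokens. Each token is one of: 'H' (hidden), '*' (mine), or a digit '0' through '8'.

H H H H H
H H H H H
H H H H H
H H H 2 H
H H H H H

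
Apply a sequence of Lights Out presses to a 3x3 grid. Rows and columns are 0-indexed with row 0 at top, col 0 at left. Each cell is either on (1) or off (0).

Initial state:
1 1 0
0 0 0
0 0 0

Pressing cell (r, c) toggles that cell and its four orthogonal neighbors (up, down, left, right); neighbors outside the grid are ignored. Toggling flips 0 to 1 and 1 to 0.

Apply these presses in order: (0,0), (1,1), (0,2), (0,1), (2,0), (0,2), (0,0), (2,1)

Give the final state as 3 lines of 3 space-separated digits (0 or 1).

After press 1 at (0,0):
0 0 0
1 0 0
0 0 0

After press 2 at (1,1):
0 1 0
0 1 1
0 1 0

After press 3 at (0,2):
0 0 1
0 1 0
0 1 0

After press 4 at (0,1):
1 1 0
0 0 0
0 1 0

After press 5 at (2,0):
1 1 0
1 0 0
1 0 0

After press 6 at (0,2):
1 0 1
1 0 1
1 0 0

After press 7 at (0,0):
0 1 1
0 0 1
1 0 0

After press 8 at (2,1):
0 1 1
0 1 1
0 1 1

Answer: 0 1 1
0 1 1
0 1 1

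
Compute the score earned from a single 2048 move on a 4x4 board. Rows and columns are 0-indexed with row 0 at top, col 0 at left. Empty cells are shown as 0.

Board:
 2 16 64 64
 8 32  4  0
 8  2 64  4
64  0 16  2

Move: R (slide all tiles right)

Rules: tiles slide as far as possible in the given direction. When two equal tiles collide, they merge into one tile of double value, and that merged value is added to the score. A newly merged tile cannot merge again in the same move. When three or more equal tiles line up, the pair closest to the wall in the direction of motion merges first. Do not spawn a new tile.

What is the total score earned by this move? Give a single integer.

Answer: 128

Derivation:
Slide right:
row 0: [2, 16, 64, 64] -> [0, 2, 16, 128]  score +128 (running 128)
row 1: [8, 32, 4, 0] -> [0, 8, 32, 4]  score +0 (running 128)
row 2: [8, 2, 64, 4] -> [8, 2, 64, 4]  score +0 (running 128)
row 3: [64, 0, 16, 2] -> [0, 64, 16, 2]  score +0 (running 128)
Board after move:
  0   2  16 128
  0   8  32   4
  8   2  64   4
  0  64  16   2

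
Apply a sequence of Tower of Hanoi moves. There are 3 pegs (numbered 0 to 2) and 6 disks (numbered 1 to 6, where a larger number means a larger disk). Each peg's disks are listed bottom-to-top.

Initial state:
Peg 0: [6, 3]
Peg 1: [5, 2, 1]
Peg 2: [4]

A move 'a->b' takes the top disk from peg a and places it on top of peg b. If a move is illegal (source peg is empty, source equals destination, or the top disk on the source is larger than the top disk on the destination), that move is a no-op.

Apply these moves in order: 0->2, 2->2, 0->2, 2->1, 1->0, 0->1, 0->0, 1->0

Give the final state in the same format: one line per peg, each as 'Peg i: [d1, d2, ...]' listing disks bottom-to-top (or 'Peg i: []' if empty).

Answer: Peg 0: [6, 1]
Peg 1: [5, 2]
Peg 2: [4, 3]

Derivation:
After move 1 (0->2):
Peg 0: [6]
Peg 1: [5, 2, 1]
Peg 2: [4, 3]

After move 2 (2->2):
Peg 0: [6]
Peg 1: [5, 2, 1]
Peg 2: [4, 3]

After move 3 (0->2):
Peg 0: [6]
Peg 1: [5, 2, 1]
Peg 2: [4, 3]

After move 4 (2->1):
Peg 0: [6]
Peg 1: [5, 2, 1]
Peg 2: [4, 3]

After move 5 (1->0):
Peg 0: [6, 1]
Peg 1: [5, 2]
Peg 2: [4, 3]

After move 6 (0->1):
Peg 0: [6]
Peg 1: [5, 2, 1]
Peg 2: [4, 3]

After move 7 (0->0):
Peg 0: [6]
Peg 1: [5, 2, 1]
Peg 2: [4, 3]

After move 8 (1->0):
Peg 0: [6, 1]
Peg 1: [5, 2]
Peg 2: [4, 3]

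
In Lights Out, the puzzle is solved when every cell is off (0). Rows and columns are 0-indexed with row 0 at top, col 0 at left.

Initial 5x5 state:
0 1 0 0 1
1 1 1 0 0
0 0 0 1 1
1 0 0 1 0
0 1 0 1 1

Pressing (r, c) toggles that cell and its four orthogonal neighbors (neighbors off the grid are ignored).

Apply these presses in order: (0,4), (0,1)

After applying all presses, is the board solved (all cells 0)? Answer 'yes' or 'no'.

After press 1 at (0,4):
0 1 0 1 0
1 1 1 0 1
0 0 0 1 1
1 0 0 1 0
0 1 0 1 1

After press 2 at (0,1):
1 0 1 1 0
1 0 1 0 1
0 0 0 1 1
1 0 0 1 0
0 1 0 1 1

Lights still on: 13

Answer: no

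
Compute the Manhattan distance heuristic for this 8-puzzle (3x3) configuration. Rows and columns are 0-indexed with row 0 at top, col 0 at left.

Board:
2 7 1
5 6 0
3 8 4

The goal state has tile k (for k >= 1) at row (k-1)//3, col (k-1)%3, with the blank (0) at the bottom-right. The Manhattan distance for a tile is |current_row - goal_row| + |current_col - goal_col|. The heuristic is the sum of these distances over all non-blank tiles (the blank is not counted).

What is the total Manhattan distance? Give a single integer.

Answer: 15

Derivation:
Tile 2: (0,0)->(0,1) = 1
Tile 7: (0,1)->(2,0) = 3
Tile 1: (0,2)->(0,0) = 2
Tile 5: (1,0)->(1,1) = 1
Tile 6: (1,1)->(1,2) = 1
Tile 3: (2,0)->(0,2) = 4
Tile 8: (2,1)->(2,1) = 0
Tile 4: (2,2)->(1,0) = 3
Sum: 1 + 3 + 2 + 1 + 1 + 4 + 0 + 3 = 15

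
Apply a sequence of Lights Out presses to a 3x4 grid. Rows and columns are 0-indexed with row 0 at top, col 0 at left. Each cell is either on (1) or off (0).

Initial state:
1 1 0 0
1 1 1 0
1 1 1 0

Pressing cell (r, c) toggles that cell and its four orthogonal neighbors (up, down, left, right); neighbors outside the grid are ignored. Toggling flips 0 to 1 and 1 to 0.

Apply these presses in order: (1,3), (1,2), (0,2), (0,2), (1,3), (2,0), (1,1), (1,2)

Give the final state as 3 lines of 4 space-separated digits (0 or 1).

Answer: 1 0 0 0
1 0 0 0
0 1 1 0

Derivation:
After press 1 at (1,3):
1 1 0 1
1 1 0 1
1 1 1 1

After press 2 at (1,2):
1 1 1 1
1 0 1 0
1 1 0 1

After press 3 at (0,2):
1 0 0 0
1 0 0 0
1 1 0 1

After press 4 at (0,2):
1 1 1 1
1 0 1 0
1 1 0 1

After press 5 at (1,3):
1 1 1 0
1 0 0 1
1 1 0 0

After press 6 at (2,0):
1 1 1 0
0 0 0 1
0 0 0 0

After press 7 at (1,1):
1 0 1 0
1 1 1 1
0 1 0 0

After press 8 at (1,2):
1 0 0 0
1 0 0 0
0 1 1 0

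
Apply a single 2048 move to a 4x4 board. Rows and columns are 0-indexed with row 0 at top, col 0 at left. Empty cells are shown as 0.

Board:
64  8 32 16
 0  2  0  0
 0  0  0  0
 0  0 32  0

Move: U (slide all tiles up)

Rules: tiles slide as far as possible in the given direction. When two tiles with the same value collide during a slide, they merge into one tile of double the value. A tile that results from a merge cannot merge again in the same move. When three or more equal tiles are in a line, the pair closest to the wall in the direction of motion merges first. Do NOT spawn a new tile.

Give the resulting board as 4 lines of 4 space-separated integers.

Answer: 64  8 64 16
 0  2  0  0
 0  0  0  0
 0  0  0  0

Derivation:
Slide up:
col 0: [64, 0, 0, 0] -> [64, 0, 0, 0]
col 1: [8, 2, 0, 0] -> [8, 2, 0, 0]
col 2: [32, 0, 0, 32] -> [64, 0, 0, 0]
col 3: [16, 0, 0, 0] -> [16, 0, 0, 0]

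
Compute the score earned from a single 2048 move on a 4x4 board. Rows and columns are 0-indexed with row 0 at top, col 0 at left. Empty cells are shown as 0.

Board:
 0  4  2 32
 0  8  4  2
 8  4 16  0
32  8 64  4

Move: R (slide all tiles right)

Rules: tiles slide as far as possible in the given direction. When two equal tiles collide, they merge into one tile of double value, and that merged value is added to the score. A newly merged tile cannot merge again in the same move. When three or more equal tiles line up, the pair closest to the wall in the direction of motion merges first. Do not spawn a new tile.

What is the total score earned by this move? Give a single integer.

Answer: 0

Derivation:
Slide right:
row 0: [0, 4, 2, 32] -> [0, 4, 2, 32]  score +0 (running 0)
row 1: [0, 8, 4, 2] -> [0, 8, 4, 2]  score +0 (running 0)
row 2: [8, 4, 16, 0] -> [0, 8, 4, 16]  score +0 (running 0)
row 3: [32, 8, 64, 4] -> [32, 8, 64, 4]  score +0 (running 0)
Board after move:
 0  4  2 32
 0  8  4  2
 0  8  4 16
32  8 64  4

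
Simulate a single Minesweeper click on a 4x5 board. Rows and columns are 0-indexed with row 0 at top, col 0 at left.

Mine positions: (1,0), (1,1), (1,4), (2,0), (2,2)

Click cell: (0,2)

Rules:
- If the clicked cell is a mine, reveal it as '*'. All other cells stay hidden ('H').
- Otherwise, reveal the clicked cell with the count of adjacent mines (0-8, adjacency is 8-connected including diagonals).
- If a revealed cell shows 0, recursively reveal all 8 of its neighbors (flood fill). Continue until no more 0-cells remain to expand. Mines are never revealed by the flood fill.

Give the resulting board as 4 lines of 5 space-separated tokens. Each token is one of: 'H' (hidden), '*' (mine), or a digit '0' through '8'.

H H 1 H H
H H H H H
H H H H H
H H H H H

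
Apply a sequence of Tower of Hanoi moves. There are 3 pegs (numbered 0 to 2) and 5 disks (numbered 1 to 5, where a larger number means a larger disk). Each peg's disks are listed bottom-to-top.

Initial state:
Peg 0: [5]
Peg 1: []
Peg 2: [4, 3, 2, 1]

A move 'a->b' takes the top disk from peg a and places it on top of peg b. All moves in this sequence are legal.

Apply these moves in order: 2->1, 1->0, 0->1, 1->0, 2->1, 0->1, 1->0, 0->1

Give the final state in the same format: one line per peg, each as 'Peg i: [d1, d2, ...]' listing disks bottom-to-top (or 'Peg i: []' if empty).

After move 1 (2->1):
Peg 0: [5]
Peg 1: [1]
Peg 2: [4, 3, 2]

After move 2 (1->0):
Peg 0: [5, 1]
Peg 1: []
Peg 2: [4, 3, 2]

After move 3 (0->1):
Peg 0: [5]
Peg 1: [1]
Peg 2: [4, 3, 2]

After move 4 (1->0):
Peg 0: [5, 1]
Peg 1: []
Peg 2: [4, 3, 2]

After move 5 (2->1):
Peg 0: [5, 1]
Peg 1: [2]
Peg 2: [4, 3]

After move 6 (0->1):
Peg 0: [5]
Peg 1: [2, 1]
Peg 2: [4, 3]

After move 7 (1->0):
Peg 0: [5, 1]
Peg 1: [2]
Peg 2: [4, 3]

After move 8 (0->1):
Peg 0: [5]
Peg 1: [2, 1]
Peg 2: [4, 3]

Answer: Peg 0: [5]
Peg 1: [2, 1]
Peg 2: [4, 3]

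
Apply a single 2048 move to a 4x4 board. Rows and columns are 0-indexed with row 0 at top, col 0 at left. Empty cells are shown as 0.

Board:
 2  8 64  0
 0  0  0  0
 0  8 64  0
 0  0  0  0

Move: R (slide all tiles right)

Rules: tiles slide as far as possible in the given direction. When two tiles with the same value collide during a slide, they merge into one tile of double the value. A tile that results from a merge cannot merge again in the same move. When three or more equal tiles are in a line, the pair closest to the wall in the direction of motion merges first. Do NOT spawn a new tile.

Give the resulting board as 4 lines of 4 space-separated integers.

Answer:  0  2  8 64
 0  0  0  0
 0  0  8 64
 0  0  0  0

Derivation:
Slide right:
row 0: [2, 8, 64, 0] -> [0, 2, 8, 64]
row 1: [0, 0, 0, 0] -> [0, 0, 0, 0]
row 2: [0, 8, 64, 0] -> [0, 0, 8, 64]
row 3: [0, 0, 0, 0] -> [0, 0, 0, 0]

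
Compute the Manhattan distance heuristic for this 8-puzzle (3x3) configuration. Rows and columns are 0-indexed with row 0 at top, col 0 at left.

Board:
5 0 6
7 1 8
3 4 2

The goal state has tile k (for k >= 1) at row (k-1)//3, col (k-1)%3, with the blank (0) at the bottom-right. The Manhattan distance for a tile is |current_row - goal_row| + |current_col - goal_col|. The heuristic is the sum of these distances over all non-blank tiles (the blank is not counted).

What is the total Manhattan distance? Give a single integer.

Answer: 17

Derivation:
Tile 5: at (0,0), goal (1,1), distance |0-1|+|0-1| = 2
Tile 6: at (0,2), goal (1,2), distance |0-1|+|2-2| = 1
Tile 7: at (1,0), goal (2,0), distance |1-2|+|0-0| = 1
Tile 1: at (1,1), goal (0,0), distance |1-0|+|1-0| = 2
Tile 8: at (1,2), goal (2,1), distance |1-2|+|2-1| = 2
Tile 3: at (2,0), goal (0,2), distance |2-0|+|0-2| = 4
Tile 4: at (2,1), goal (1,0), distance |2-1|+|1-0| = 2
Tile 2: at (2,2), goal (0,1), distance |2-0|+|2-1| = 3
Sum: 2 + 1 + 1 + 2 + 2 + 4 + 2 + 3 = 17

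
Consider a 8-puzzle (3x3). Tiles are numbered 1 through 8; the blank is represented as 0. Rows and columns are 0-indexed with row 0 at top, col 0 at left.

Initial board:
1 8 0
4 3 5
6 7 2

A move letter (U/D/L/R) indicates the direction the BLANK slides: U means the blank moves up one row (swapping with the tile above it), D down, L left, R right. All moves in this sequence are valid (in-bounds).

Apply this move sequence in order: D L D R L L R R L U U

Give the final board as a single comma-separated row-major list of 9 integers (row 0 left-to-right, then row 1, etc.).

After move 1 (D):
1 8 5
4 3 0
6 7 2

After move 2 (L):
1 8 5
4 0 3
6 7 2

After move 3 (D):
1 8 5
4 7 3
6 0 2

After move 4 (R):
1 8 5
4 7 3
6 2 0

After move 5 (L):
1 8 5
4 7 3
6 0 2

After move 6 (L):
1 8 5
4 7 3
0 6 2

After move 7 (R):
1 8 5
4 7 3
6 0 2

After move 8 (R):
1 8 5
4 7 3
6 2 0

After move 9 (L):
1 8 5
4 7 3
6 0 2

After move 10 (U):
1 8 5
4 0 3
6 7 2

After move 11 (U):
1 0 5
4 8 3
6 7 2

Answer: 1, 0, 5, 4, 8, 3, 6, 7, 2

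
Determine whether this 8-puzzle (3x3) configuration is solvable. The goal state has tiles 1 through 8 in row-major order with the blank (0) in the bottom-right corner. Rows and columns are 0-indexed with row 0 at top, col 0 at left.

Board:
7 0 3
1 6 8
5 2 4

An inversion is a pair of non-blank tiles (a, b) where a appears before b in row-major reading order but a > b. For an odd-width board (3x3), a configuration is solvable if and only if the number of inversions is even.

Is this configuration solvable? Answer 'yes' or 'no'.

Answer: yes

Derivation:
Inversions (pairs i<j in row-major order where tile[i] > tile[j] > 0): 16
16 is even, so the puzzle is solvable.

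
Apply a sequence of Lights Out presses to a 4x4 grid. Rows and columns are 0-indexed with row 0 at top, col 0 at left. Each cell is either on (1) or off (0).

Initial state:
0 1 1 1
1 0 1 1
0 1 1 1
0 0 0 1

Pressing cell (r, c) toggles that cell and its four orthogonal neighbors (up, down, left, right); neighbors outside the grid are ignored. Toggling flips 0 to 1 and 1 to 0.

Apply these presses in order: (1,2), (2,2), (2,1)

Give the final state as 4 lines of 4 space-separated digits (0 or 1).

After press 1 at (1,2):
0 1 0 1
1 1 0 0
0 1 0 1
0 0 0 1

After press 2 at (2,2):
0 1 0 1
1 1 1 0
0 0 1 0
0 0 1 1

After press 3 at (2,1):
0 1 0 1
1 0 1 0
1 1 0 0
0 1 1 1

Answer: 0 1 0 1
1 0 1 0
1 1 0 0
0 1 1 1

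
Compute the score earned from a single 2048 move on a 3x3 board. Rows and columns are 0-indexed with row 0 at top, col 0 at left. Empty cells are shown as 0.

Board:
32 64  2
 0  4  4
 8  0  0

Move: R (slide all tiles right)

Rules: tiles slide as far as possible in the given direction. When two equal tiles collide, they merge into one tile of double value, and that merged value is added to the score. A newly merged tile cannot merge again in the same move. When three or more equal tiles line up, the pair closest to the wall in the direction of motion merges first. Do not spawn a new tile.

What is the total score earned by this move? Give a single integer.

Slide right:
row 0: [32, 64, 2] -> [32, 64, 2]  score +0 (running 0)
row 1: [0, 4, 4] -> [0, 0, 8]  score +8 (running 8)
row 2: [8, 0, 0] -> [0, 0, 8]  score +0 (running 8)
Board after move:
32 64  2
 0  0  8
 0  0  8

Answer: 8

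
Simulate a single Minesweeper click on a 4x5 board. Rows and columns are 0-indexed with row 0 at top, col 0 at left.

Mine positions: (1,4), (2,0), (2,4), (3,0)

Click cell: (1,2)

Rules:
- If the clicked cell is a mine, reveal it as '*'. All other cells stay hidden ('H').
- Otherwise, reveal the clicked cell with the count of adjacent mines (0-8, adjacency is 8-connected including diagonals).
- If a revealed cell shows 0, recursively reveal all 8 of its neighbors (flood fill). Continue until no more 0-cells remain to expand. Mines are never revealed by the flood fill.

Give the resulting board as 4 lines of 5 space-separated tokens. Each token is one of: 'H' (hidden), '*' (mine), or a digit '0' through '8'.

0 0 0 1 H
1 1 0 2 H
H 2 0 2 H
H 2 0 1 H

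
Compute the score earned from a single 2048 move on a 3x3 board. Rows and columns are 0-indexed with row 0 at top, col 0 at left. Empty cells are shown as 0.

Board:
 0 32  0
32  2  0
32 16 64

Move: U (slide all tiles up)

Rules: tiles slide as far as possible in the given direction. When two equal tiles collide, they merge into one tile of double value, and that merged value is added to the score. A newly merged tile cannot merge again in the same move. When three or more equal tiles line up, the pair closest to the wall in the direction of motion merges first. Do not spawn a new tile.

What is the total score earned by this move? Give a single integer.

Answer: 64

Derivation:
Slide up:
col 0: [0, 32, 32] -> [64, 0, 0]  score +64 (running 64)
col 1: [32, 2, 16] -> [32, 2, 16]  score +0 (running 64)
col 2: [0, 0, 64] -> [64, 0, 0]  score +0 (running 64)
Board after move:
64 32 64
 0  2  0
 0 16  0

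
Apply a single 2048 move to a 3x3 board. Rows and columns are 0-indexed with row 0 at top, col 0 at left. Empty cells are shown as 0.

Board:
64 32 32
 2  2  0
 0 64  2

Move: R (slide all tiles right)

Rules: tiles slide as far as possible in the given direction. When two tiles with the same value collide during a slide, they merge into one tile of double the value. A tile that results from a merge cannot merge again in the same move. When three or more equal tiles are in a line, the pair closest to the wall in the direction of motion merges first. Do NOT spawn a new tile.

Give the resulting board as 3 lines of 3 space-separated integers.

Slide right:
row 0: [64, 32, 32] -> [0, 64, 64]
row 1: [2, 2, 0] -> [0, 0, 4]
row 2: [0, 64, 2] -> [0, 64, 2]

Answer:  0 64 64
 0  0  4
 0 64  2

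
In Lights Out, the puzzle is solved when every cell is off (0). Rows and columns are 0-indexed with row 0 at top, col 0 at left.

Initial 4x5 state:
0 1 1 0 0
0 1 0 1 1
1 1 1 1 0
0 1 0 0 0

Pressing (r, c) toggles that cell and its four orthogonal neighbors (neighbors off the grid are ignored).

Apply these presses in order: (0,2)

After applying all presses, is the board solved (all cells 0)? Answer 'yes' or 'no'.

Answer: no

Derivation:
After press 1 at (0,2):
0 0 0 1 0
0 1 1 1 1
1 1 1 1 0
0 1 0 0 0

Lights still on: 10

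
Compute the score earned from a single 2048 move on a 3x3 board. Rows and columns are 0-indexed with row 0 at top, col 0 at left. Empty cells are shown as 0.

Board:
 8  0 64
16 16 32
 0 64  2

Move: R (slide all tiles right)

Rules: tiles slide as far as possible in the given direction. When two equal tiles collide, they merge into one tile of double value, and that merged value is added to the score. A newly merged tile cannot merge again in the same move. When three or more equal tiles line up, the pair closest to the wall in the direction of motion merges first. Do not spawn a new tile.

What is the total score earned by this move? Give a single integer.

Slide right:
row 0: [8, 0, 64] -> [0, 8, 64]  score +0 (running 0)
row 1: [16, 16, 32] -> [0, 32, 32]  score +32 (running 32)
row 2: [0, 64, 2] -> [0, 64, 2]  score +0 (running 32)
Board after move:
 0  8 64
 0 32 32
 0 64  2

Answer: 32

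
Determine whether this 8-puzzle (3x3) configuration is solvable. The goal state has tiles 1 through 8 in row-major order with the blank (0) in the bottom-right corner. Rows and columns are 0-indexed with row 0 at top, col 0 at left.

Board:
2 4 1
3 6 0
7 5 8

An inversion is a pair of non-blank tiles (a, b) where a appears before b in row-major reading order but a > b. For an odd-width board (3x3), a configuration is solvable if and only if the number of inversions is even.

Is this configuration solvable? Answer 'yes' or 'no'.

Inversions (pairs i<j in row-major order where tile[i] > tile[j] > 0): 5
5 is odd, so the puzzle is not solvable.

Answer: no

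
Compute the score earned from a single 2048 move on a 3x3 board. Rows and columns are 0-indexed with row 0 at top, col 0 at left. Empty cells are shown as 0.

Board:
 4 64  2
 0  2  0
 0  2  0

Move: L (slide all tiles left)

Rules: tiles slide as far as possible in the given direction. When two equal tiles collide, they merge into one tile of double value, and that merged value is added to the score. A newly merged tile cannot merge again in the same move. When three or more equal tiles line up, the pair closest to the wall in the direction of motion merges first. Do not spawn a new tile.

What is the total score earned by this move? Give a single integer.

Answer: 0

Derivation:
Slide left:
row 0: [4, 64, 2] -> [4, 64, 2]  score +0 (running 0)
row 1: [0, 2, 0] -> [2, 0, 0]  score +0 (running 0)
row 2: [0, 2, 0] -> [2, 0, 0]  score +0 (running 0)
Board after move:
 4 64  2
 2  0  0
 2  0  0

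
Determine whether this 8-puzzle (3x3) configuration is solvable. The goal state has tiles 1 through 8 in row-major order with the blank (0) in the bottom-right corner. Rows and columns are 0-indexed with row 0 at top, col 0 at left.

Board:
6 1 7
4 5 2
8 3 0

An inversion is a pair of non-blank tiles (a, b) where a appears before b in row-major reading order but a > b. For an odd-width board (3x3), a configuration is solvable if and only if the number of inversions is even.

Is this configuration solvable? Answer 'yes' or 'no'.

Inversions (pairs i<j in row-major order where tile[i] > tile[j] > 0): 14
14 is even, so the puzzle is solvable.

Answer: yes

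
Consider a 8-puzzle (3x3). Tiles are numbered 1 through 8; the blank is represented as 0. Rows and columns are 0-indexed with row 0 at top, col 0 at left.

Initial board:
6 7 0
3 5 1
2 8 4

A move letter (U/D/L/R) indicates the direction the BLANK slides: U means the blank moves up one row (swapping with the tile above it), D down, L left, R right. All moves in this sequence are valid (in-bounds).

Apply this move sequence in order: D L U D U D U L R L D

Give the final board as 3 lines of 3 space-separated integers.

Answer: 3 6 1
0 7 5
2 8 4

Derivation:
After move 1 (D):
6 7 1
3 5 0
2 8 4

After move 2 (L):
6 7 1
3 0 5
2 8 4

After move 3 (U):
6 0 1
3 7 5
2 8 4

After move 4 (D):
6 7 1
3 0 5
2 8 4

After move 5 (U):
6 0 1
3 7 5
2 8 4

After move 6 (D):
6 7 1
3 0 5
2 8 4

After move 7 (U):
6 0 1
3 7 5
2 8 4

After move 8 (L):
0 6 1
3 7 5
2 8 4

After move 9 (R):
6 0 1
3 7 5
2 8 4

After move 10 (L):
0 6 1
3 7 5
2 8 4

After move 11 (D):
3 6 1
0 7 5
2 8 4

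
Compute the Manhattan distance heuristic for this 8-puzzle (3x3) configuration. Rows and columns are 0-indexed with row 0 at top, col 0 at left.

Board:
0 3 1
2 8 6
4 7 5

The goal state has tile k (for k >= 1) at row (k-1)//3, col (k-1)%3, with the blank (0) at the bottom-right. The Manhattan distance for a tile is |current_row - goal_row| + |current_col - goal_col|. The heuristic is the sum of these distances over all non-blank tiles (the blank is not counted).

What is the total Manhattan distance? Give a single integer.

Answer: 10

Derivation:
Tile 3: at (0,1), goal (0,2), distance |0-0|+|1-2| = 1
Tile 1: at (0,2), goal (0,0), distance |0-0|+|2-0| = 2
Tile 2: at (1,0), goal (0,1), distance |1-0|+|0-1| = 2
Tile 8: at (1,1), goal (2,1), distance |1-2|+|1-1| = 1
Tile 6: at (1,2), goal (1,2), distance |1-1|+|2-2| = 0
Tile 4: at (2,0), goal (1,0), distance |2-1|+|0-0| = 1
Tile 7: at (2,1), goal (2,0), distance |2-2|+|1-0| = 1
Tile 5: at (2,2), goal (1,1), distance |2-1|+|2-1| = 2
Sum: 1 + 2 + 2 + 1 + 0 + 1 + 1 + 2 = 10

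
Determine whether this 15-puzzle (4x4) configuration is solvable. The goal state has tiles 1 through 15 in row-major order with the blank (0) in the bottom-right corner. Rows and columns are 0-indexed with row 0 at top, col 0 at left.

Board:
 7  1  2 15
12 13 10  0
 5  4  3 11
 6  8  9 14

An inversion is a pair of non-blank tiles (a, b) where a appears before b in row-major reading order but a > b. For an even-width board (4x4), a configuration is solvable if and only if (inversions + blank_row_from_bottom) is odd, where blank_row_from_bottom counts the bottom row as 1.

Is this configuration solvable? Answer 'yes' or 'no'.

Answer: no

Derivation:
Inversions: 45
Blank is in row 1 (0-indexed from top), which is row 3 counting from the bottom (bottom = 1).
45 + 3 = 48, which is even, so the puzzle is not solvable.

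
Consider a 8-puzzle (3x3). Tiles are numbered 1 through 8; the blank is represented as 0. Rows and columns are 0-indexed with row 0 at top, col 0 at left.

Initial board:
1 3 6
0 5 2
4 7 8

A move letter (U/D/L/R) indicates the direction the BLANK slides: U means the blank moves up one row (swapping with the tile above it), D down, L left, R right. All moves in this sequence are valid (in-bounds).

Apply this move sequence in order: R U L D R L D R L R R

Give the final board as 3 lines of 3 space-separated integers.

Answer: 5 1 6
4 3 2
7 8 0

Derivation:
After move 1 (R):
1 3 6
5 0 2
4 7 8

After move 2 (U):
1 0 6
5 3 2
4 7 8

After move 3 (L):
0 1 6
5 3 2
4 7 8

After move 4 (D):
5 1 6
0 3 2
4 7 8

After move 5 (R):
5 1 6
3 0 2
4 7 8

After move 6 (L):
5 1 6
0 3 2
4 7 8

After move 7 (D):
5 1 6
4 3 2
0 7 8

After move 8 (R):
5 1 6
4 3 2
7 0 8

After move 9 (L):
5 1 6
4 3 2
0 7 8

After move 10 (R):
5 1 6
4 3 2
7 0 8

After move 11 (R):
5 1 6
4 3 2
7 8 0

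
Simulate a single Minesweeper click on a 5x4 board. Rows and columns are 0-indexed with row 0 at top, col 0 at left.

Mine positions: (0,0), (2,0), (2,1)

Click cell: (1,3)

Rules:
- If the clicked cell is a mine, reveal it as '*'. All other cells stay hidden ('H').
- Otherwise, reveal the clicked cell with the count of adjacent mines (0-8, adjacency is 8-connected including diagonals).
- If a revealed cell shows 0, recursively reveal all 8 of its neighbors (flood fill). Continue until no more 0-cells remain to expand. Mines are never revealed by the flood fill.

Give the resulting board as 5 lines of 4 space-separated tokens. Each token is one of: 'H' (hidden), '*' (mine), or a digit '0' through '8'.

H 1 0 0
H 3 1 0
H H 1 0
2 2 1 0
0 0 0 0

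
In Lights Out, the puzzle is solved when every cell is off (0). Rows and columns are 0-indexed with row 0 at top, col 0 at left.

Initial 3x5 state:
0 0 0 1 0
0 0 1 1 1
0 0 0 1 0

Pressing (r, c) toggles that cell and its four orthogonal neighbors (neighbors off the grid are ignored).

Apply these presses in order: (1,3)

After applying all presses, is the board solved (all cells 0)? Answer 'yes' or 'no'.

After press 1 at (1,3):
0 0 0 0 0
0 0 0 0 0
0 0 0 0 0

Lights still on: 0

Answer: yes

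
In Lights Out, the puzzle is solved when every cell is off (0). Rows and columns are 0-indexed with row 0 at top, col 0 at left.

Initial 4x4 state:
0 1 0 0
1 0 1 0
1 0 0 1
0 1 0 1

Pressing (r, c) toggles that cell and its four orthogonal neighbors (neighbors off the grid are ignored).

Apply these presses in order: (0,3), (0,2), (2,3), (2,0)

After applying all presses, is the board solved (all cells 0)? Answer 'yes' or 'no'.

After press 1 at (0,3):
0 1 1 1
1 0 1 1
1 0 0 1
0 1 0 1

After press 2 at (0,2):
0 0 0 0
1 0 0 1
1 0 0 1
0 1 0 1

After press 3 at (2,3):
0 0 0 0
1 0 0 0
1 0 1 0
0 1 0 0

After press 4 at (2,0):
0 0 0 0
0 0 0 0
0 1 1 0
1 1 0 0

Lights still on: 4

Answer: no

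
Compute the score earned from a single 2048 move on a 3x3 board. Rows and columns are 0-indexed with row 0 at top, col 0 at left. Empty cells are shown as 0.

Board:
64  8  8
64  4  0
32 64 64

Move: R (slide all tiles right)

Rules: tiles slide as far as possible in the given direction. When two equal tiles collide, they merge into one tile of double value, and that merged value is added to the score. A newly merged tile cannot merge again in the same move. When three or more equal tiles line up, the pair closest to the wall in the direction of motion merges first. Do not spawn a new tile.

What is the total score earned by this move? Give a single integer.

Slide right:
row 0: [64, 8, 8] -> [0, 64, 16]  score +16 (running 16)
row 1: [64, 4, 0] -> [0, 64, 4]  score +0 (running 16)
row 2: [32, 64, 64] -> [0, 32, 128]  score +128 (running 144)
Board after move:
  0  64  16
  0  64   4
  0  32 128

Answer: 144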